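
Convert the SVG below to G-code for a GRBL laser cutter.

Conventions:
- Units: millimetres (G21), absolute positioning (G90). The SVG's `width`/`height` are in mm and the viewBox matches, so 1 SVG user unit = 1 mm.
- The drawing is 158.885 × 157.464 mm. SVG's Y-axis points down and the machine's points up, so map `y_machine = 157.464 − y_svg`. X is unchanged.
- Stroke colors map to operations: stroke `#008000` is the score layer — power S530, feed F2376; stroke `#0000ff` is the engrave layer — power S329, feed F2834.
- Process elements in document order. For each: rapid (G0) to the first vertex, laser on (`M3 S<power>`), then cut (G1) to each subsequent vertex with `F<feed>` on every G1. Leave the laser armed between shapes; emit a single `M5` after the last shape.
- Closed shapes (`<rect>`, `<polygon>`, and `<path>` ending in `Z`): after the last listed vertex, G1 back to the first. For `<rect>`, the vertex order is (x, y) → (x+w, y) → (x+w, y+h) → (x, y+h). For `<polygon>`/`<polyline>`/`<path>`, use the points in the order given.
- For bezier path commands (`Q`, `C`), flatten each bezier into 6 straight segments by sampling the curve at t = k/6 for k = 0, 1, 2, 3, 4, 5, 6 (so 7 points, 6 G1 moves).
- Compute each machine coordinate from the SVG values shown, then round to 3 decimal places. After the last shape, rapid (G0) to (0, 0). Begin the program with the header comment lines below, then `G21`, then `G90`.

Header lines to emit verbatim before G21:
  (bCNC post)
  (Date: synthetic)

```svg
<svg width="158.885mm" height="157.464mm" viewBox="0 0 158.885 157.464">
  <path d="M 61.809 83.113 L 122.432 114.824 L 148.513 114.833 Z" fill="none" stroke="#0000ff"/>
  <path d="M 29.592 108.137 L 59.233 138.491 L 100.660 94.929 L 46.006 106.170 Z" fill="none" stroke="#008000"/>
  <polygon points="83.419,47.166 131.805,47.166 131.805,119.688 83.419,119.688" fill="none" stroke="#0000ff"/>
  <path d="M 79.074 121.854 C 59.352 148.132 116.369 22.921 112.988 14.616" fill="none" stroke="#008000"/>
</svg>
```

(bCNC post)
(Date: synthetic)
G21
G90
G0 X61.809 Y74.351
M3 S329
G1 X122.432 Y42.640 F2834
G1 X148.513 Y42.631 F2834
G1 X61.809 Y74.351 F2834
G0 X29.592 Y49.327
M3 S530
G1 X59.233 Y18.973 F2376
G1 X100.660 Y62.535 F2376
G1 X46.006 Y51.294 F2376
G1 X29.592 Y49.327 F2376
G0 X83.419 Y110.298
M3 S329
G1 X131.805 Y110.298 F2834
G1 X131.805 Y37.776 F2834
G1 X83.419 Y37.776 F2834
G1 X83.419 Y110.298 F2834
G0 X79.074 Y35.610
M3 S530
G1 X74.973 Y33.853 F2376
G1 X79.853 Y49.888 F2376
G1 X89.903 Y76.260 F2376
G1 X101.315 Y105.515 F2376
G1 X110.280 Y130.196 F2376
G1 X112.988 Y142.848 F2376
M5
G0 X0.000 Y0.000

Since the viewBox matches the mm dimensions, user units are millimetres directly. The only transform is the Y-flip y_m = 157.464 − y_svg.

Shape 1 is a closed polygon drawn with `<path>`. Its stroke #0000ff means engrave at S329, F2834. After flipping Y the toolpath is (61.809,74.351) → (122.432,42.640) → (148.513,42.631) → (61.809,74.351), returning to the start.

Shape 2 is a closed polygon drawn with `<path>`. Its stroke #008000 means score at S530, F2376. After flipping Y the toolpath is (29.592,49.327) → (59.233,18.973) → (100.660,62.535) → (46.006,51.294) → (29.592,49.327), returning to the start.

Shape 3 is a rectangle drawn with `<polygon>`. Its stroke #0000ff means engrave at S329, F2834. After flipping Y the toolpath is (83.419,110.298) → (131.805,110.298) → (131.805,37.776) → (83.419,37.776) → (83.419,110.298), returning to the start.

Shape 4 is a cubic bezier drawn with `<path>`. Its stroke #008000 means score at S530, F2376. After flipping Y the toolpath is (79.074,35.610) → (74.973,33.853) → (79.853,49.888) → (89.903,76.260) → (101.315,105.515) → (110.280,130.196) → (112.988,142.848).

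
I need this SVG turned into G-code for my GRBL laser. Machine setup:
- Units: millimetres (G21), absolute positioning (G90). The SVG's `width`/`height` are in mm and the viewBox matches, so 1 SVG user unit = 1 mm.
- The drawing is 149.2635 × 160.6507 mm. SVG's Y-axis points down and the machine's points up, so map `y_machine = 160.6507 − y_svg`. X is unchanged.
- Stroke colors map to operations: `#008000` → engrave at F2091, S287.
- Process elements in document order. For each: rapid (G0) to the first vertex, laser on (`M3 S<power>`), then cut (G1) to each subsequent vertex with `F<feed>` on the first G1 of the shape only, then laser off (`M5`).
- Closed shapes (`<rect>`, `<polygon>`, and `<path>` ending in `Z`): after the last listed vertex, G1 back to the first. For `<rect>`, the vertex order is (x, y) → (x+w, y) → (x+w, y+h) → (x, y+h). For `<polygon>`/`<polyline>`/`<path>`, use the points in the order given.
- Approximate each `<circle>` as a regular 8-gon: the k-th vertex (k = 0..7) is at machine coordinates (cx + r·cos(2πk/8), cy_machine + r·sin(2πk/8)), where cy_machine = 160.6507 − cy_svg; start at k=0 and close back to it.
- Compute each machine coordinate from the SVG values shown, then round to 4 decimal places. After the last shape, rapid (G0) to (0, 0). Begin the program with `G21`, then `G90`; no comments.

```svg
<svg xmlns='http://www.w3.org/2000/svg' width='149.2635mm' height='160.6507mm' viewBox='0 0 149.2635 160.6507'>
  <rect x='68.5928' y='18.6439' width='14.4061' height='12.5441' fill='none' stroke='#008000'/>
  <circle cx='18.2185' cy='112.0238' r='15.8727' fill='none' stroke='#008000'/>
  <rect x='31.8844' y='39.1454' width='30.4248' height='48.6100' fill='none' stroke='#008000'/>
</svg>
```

G21
G90
G0 X68.5928 Y142.0068
M3 S287
G1 X82.9989 Y142.0068 F2091
G1 X82.9989 Y129.4627
G1 X68.5928 Y129.4627
G1 X68.5928 Y142.0068
M5
G0 X34.0912 Y48.6269
M3 S287
G1 X29.4422 Y59.8506 F2091
G1 X18.2185 Y64.4996
G1 X6.9948 Y59.8506
G1 X2.3458 Y48.6269
G1 X6.9948 Y37.4032
G1 X18.2185 Y32.7542
G1 X29.4422 Y37.4032
G1 X34.0912 Y48.6269
M5
G0 X31.8844 Y121.5053
M3 S287
G1 X62.3092 Y121.5053 F2091
G1 X62.3092 Y72.8953
G1 X31.8844 Y72.8953
G1 X31.8844 Y121.5053
M5
G0 X0.0000 Y0.0000

viewBox `0 0 149.2635 160.6507` with mm width/height → 1 unit = 1 mm. Flip: y_m = 160.6507 − y_svg.

**Shape 1** — `<rect>` rectangle, stroke `#008000` → engrave (S287, F2091). Machine vertices: (68.5928,142.0068) → (82.9989,142.0068) → (82.9989,129.4627) → (68.5928,129.4627) → (68.5928,142.0068). Closed: final G1 returns to the first vertex.

**Shape 2** — `<circle>` circle, stroke `#008000` → engrave (S287, F2091). Machine vertices: (34.0912,48.6269) → (29.4422,59.8506) → (18.2185,64.4996) → (6.9948,59.8506) → (2.3458,48.6269) → (6.9948,37.4032) → (18.2185,32.7542) → (29.4422,37.4032) → (34.0912,48.6269). Closed: final G1 returns to the first vertex.

**Shape 3** — `<rect>` rectangle, stroke `#008000` → engrave (S287, F2091). Machine vertices: (31.8844,121.5053) → (62.3092,121.5053) → (62.3092,72.8953) → (31.8844,72.8953) → (31.8844,121.5053). Closed: final G1 returns to the first vertex.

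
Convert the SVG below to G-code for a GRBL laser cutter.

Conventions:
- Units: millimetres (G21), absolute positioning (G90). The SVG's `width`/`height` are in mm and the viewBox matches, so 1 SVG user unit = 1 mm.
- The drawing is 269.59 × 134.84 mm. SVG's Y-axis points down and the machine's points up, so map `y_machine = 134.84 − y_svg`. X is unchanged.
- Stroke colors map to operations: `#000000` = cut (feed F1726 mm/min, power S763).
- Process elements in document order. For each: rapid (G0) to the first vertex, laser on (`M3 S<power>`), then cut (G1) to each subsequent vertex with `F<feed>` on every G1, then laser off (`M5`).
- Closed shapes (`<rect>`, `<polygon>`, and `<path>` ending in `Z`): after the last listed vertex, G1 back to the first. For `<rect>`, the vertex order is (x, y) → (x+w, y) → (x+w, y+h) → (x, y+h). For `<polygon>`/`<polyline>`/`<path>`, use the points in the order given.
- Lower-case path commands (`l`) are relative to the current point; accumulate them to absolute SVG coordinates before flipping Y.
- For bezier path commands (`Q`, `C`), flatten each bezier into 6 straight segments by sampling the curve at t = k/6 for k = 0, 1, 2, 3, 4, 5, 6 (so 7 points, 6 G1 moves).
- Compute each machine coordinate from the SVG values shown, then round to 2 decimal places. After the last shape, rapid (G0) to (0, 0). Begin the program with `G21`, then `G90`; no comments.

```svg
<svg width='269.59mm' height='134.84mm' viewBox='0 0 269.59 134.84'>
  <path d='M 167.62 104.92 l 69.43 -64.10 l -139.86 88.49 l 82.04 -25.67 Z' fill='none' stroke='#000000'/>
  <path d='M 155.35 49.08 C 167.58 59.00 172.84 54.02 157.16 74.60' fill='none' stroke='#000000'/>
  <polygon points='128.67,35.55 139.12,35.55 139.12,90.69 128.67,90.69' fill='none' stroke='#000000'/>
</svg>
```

1 u = 1 mm; y_m = 134.84 − y.

[1] `<path>` closed polygon, #000000→cut S763 F1726: (167.62,29.92) → (237.05,94.02) → (97.19,5.53) → (179.23,31.20) → (167.62,29.92) (closed)

[2] `<path>` cubic bezier, #000000→cut S763 F1726: (155.35,85.76) → (160.82,81.85) → (164.74,79.31) → (166.72,77.00) → (166.38,73.80) → (163.32,68.59) → (157.16,60.24)

[3] `<polygon>` rectangle, #000000→cut S763 F1726: (128.67,99.29) → (139.12,99.29) → (139.12,44.15) → (128.67,44.15) → (128.67,99.29) (closed)

G21
G90
G0 X167.62 Y29.92
M3 S763
G1 X237.05 Y94.02 F1726
G1 X97.19 Y5.53 F1726
G1 X179.23 Y31.20 F1726
G1 X167.62 Y29.92 F1726
M5
G0 X155.35 Y85.76
M3 S763
G1 X160.82 Y81.85 F1726
G1 X164.74 Y79.31 F1726
G1 X166.72 Y77.00 F1726
G1 X166.38 Y73.80 F1726
G1 X163.32 Y68.59 F1726
G1 X157.16 Y60.24 F1726
M5
G0 X128.67 Y99.29
M3 S763
G1 X139.12 Y99.29 F1726
G1 X139.12 Y44.15 F1726
G1 X128.67 Y44.15 F1726
G1 X128.67 Y99.29 F1726
M5
G0 X0.00 Y0.00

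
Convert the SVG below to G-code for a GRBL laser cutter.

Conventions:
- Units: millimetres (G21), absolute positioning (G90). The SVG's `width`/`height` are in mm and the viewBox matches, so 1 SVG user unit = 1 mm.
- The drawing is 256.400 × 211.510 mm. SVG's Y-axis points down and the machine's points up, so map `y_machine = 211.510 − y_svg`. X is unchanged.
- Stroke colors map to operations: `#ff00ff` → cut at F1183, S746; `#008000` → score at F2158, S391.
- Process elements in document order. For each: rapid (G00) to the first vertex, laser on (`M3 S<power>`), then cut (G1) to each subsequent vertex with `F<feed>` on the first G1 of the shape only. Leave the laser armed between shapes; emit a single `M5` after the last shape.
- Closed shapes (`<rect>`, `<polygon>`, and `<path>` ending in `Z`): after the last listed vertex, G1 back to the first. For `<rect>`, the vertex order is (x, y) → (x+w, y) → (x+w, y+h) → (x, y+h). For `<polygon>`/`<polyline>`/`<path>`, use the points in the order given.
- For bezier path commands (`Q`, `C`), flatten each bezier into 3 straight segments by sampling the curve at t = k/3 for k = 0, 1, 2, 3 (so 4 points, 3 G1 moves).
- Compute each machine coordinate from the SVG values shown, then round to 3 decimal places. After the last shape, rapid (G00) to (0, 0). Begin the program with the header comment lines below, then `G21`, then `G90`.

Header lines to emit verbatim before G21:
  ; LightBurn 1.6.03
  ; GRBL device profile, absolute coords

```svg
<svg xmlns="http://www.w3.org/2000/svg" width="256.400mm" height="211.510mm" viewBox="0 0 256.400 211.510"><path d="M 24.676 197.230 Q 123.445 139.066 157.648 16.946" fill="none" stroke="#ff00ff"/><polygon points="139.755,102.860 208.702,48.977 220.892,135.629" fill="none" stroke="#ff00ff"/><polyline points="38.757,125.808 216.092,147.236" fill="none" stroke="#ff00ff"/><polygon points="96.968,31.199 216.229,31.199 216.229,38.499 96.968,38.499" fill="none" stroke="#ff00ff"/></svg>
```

; LightBurn 1.6.03
; GRBL device profile, absolute coords
G21
G90
G00 X24.676 Y14.280
M3 S746
G1 X83.348 Y60.162 F1183
G1 X127.672 Y120.257
G1 X157.648 Y194.564
G00 X139.755 Y108.650
M3 S746
G1 X208.702 Y162.533 F1183
G1 X220.892 Y75.881
G1 X139.755 Y108.650
G00 X38.757 Y85.702
M3 S746
G1 X216.092 Y64.274 F1183
G00 X96.968 Y180.311
M3 S746
G1 X216.229 Y180.311 F1183
G1 X216.229 Y173.011
G1 X96.968 Y173.011
G1 X96.968 Y180.311
M5
G00 X0.000 Y0.000

1 u = 1 mm; y_m = 211.510 − y.

[1] `<path>` quadratic bezier, #ff00ff→cut S746 F1183: (24.676,14.280) → (83.348,60.162) → (127.672,120.257) → (157.648,194.564)

[2] `<polygon>` regular polygon, #ff00ff→cut S746 F1183: (139.755,108.650) → (208.702,162.533) → (220.892,75.881) → (139.755,108.650) (closed)

[3] `<polyline>` line segment, #ff00ff→cut S746 F1183: (38.757,85.702) → (216.092,64.274)

[4] `<polygon>` rectangle, #ff00ff→cut S746 F1183: (96.968,180.311) → (216.229,180.311) → (216.229,173.011) → (96.968,173.011) → (96.968,180.311) (closed)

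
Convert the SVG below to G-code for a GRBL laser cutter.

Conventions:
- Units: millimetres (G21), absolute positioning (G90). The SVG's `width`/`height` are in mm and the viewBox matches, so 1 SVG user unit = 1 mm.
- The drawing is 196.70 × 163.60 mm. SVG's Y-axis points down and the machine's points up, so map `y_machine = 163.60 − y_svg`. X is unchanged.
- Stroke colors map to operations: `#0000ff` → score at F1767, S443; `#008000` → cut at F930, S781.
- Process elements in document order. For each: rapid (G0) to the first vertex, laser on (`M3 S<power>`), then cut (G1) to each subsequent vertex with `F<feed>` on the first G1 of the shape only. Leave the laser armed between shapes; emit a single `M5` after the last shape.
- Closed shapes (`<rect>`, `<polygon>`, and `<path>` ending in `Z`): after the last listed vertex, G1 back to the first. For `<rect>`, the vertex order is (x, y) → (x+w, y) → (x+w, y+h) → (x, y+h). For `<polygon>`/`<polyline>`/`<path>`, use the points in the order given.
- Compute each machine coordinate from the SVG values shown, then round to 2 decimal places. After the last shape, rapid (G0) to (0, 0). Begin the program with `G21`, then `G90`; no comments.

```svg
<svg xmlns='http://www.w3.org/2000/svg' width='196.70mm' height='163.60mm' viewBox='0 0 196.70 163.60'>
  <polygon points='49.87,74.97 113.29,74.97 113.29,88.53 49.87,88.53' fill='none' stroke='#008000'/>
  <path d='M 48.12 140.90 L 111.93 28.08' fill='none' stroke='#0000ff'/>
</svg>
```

G21
G90
G0 X49.87 Y88.63
M3 S781
G1 X113.29 Y88.63 F930
G1 X113.29 Y75.07
G1 X49.87 Y75.07
G1 X49.87 Y88.63
G0 X48.12 Y22.70
M3 S443
G1 X111.93 Y135.52 F1767
M5
G0 X0.00 Y0.00

viewBox `0 0 196.70 163.60` with mm width/height → 1 unit = 1 mm. Flip: y_m = 163.60 − y_svg.

**Shape 1** — `<polygon>` rectangle, stroke `#008000` → cut (S781, F930). Machine vertices: (49.87,88.63) → (113.29,88.63) → (113.29,75.07) → (49.87,75.07) → (49.87,88.63). Closed: final G1 returns to the first vertex.

**Shape 2** — `<path>` line segment, stroke `#0000ff` → score (S443, F1767). Machine vertices: (48.12,22.70) → (111.93,135.52). Open path.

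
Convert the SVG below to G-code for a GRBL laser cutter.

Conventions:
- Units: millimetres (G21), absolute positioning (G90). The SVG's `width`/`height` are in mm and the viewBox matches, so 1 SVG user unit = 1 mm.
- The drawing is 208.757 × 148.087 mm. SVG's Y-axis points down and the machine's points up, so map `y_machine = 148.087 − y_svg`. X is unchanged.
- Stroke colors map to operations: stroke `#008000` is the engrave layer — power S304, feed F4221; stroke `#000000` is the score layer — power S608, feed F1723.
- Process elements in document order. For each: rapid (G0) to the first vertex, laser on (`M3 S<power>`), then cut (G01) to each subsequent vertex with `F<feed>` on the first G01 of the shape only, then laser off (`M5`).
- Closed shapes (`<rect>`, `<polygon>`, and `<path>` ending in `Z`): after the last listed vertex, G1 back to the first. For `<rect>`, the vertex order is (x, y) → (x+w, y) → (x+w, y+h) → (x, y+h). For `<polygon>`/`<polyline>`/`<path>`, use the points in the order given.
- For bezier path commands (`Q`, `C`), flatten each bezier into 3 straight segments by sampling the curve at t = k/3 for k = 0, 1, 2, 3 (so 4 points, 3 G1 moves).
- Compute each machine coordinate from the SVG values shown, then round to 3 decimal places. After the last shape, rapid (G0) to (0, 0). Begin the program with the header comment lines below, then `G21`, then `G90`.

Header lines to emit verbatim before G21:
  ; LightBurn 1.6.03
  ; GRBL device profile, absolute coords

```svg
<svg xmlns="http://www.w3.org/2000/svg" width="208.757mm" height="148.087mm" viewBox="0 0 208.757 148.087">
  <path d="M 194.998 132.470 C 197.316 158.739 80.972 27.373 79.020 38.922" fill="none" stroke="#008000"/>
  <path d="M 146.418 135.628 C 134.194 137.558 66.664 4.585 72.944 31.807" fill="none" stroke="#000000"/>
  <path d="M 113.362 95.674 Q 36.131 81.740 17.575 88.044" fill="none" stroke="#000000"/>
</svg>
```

; LightBurn 1.6.03
; GRBL device profile, absolute coords
G21
G90
G0 X194.998 Y15.617
M3 S304
G01 X166.394 Y30.762 F4221
G01 X110.471 Y84.207
G01 X79.020 Y109.165
M5
G0 X146.418 Y12.459
M3 S608
G01 X120.541 Y44.567 F1723
G01 X86.485 Y101.033
G01 X72.944 Y116.280
M5
G0 X113.362 Y52.413
M3 S608
G01 X68.394 Y59.454 F1723
G01 X36.465 Y61.997
G01 X17.575 Y60.043
M5
G0 X0.000 Y0.000

viewBox `0 0 208.757 148.087` with mm width/height → 1 unit = 1 mm. Flip: y_m = 148.087 − y_svg.

**Shape 1** — `<path>` cubic bezier, stroke `#008000` → engrave (S304, F4221). Control points (SVG): P0=(194.998,132.470), P1=(197.316,158.739), P2=(80.972,27.373), P3=(79.020,38.922); sampled at t=k/3. Machine vertices: (194.998,15.617) → (166.394,30.762) → (110.471,84.207) → (79.020,109.165). Open path.

**Shape 2** — `<path>` cubic bezier, stroke `#000000` → score (S608, F1723). Control points (SVG): P0=(146.418,135.628), P1=(134.194,137.558), P2=(66.664,4.585), P3=(72.944,31.807); sampled at t=k/3. Machine vertices: (146.418,12.459) → (120.541,44.567) → (86.485,101.033) → (72.944,116.280). Open path.

**Shape 3** — `<path>` quadratic bezier, stroke `#000000` → score (S608, F1723). Control points (SVG): P0=(113.362,95.674), P1=(36.131,81.740), P2=(17.575,88.044); sampled at t=k/3. Machine vertices: (113.362,52.413) → (68.394,59.454) → (36.465,61.997) → (17.575,60.043). Open path.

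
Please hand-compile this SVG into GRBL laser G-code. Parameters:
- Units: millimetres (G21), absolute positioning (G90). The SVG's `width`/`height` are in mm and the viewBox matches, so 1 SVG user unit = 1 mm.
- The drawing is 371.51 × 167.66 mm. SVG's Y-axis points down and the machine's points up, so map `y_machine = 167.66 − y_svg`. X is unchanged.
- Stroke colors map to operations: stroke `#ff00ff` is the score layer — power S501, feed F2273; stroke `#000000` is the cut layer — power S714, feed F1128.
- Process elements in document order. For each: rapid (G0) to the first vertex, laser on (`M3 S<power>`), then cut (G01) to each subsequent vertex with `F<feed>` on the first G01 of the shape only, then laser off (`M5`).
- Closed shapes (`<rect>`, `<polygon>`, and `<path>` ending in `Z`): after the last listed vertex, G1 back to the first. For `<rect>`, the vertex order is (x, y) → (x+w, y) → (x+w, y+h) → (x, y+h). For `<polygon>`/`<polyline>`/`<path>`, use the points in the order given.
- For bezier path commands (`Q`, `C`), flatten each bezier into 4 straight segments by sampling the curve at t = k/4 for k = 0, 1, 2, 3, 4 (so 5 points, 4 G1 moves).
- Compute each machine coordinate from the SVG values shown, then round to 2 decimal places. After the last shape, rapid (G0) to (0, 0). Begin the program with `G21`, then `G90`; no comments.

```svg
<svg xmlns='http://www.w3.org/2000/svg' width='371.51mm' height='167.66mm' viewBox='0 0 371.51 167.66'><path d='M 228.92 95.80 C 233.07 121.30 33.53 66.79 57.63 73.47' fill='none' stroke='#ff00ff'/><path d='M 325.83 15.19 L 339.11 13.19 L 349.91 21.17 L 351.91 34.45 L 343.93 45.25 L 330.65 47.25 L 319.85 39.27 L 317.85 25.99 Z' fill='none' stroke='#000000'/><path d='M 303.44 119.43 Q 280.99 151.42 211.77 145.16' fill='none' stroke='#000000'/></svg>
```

G21
G90
G0 X228.92 Y71.86
M3 S501
G01 X200.52 Y65.53 F2273
G01 X135.79 Y75.97
G01 X74.81 Y89.93
G01 X57.63 Y94.19
M5
G0 X325.83 Y152.47
M3 S714
G01 X339.11 Y154.47 F1128
G01 X349.91 Y146.49
G01 X351.91 Y133.21
G01 X343.93 Y122.41
G01 X330.65 Y120.41
G01 X319.85 Y128.39
G01 X317.85 Y141.67
G01 X325.83 Y152.47
M5
G0 X303.44 Y48.23
M3 S714
G01 X289.29 Y34.63 F1128
G01 X269.30 Y25.80
G01 X243.46 Y21.76
G01 X211.77 Y22.50
M5
G0 X0.00 Y0.00

Since the viewBox matches the mm dimensions, user units are millimetres directly. The only transform is the Y-flip y_m = 167.66 − y_svg.

Shape 1 is a cubic bezier drawn with `<path>`. Its stroke #ff00ff means score at S501, F2273. After flipping Y the toolpath is (228.92,71.86) → (200.52,65.53) → (135.79,75.97) → (74.81,89.93) → (57.63,94.19).

Shape 2 is a regular polygon drawn with `<path>`. Its stroke #000000 means cut at S714, F1128. After flipping Y the toolpath is (325.83,152.47) → (339.11,154.47) → (349.91,146.49) → (351.91,133.21) → (343.93,122.41) → (330.65,120.41) → (319.85,128.39) → (317.85,141.67) → (325.83,152.47), returning to the start.

Shape 3 is a quadratic bezier drawn with `<path>`. Its stroke #000000 means cut at S714, F1128. After flipping Y the toolpath is (303.44,48.23) → (289.29,34.63) → (269.30,25.80) → (243.46,21.76) → (211.77,22.50).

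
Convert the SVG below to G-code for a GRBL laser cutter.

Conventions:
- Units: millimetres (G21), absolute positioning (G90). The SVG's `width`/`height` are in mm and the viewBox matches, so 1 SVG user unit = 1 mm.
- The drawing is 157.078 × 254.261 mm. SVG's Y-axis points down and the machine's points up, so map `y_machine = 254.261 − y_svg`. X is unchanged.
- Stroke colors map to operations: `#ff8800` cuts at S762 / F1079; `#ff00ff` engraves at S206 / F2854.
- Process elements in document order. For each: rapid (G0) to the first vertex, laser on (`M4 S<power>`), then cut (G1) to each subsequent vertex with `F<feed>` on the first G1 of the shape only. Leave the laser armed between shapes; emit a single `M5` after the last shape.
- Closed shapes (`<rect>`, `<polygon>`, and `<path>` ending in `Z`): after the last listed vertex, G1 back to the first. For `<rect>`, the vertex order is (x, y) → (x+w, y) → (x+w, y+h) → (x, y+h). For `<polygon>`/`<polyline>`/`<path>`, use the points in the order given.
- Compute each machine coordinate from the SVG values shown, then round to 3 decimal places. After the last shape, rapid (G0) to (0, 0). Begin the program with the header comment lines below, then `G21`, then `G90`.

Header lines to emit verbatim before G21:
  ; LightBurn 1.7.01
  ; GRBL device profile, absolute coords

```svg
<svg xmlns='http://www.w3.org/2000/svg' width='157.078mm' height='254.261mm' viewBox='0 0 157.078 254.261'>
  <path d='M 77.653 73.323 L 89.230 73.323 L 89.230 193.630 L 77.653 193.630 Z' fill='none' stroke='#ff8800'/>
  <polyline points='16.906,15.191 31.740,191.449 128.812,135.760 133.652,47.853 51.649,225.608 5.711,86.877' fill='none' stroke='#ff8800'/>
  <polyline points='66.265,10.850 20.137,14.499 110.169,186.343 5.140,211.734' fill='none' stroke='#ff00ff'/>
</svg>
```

; LightBurn 1.7.01
; GRBL device profile, absolute coords
G21
G90
G0 X77.653 Y180.938
M4 S762
G1 X89.230 Y180.938 F1079
G1 X89.230 Y60.631
G1 X77.653 Y60.631
G1 X77.653 Y180.938
G0 X16.906 Y239.070
M4 S762
G1 X31.740 Y62.812 F1079
G1 X128.812 Y118.501
G1 X133.652 Y206.408
G1 X51.649 Y28.653
G1 X5.711 Y167.384
G0 X66.265 Y243.411
M4 S206
G1 X20.137 Y239.762 F2854
G1 X110.169 Y67.918
G1 X5.140 Y42.527
M5
G0 X0.000 Y0.000

1 u = 1 mm; y_m = 254.261 − y.

[1] `<path>` rectangle, #ff8800→cut S762 F1079: (77.653,180.938) → (89.230,180.938) → (89.230,60.631) → (77.653,60.631) → (77.653,180.938) (closed)

[2] `<polyline>` open polyline, #ff8800→cut S762 F1079: (16.906,239.070) → (31.740,62.812) → (128.812,118.501) → (133.652,206.408) → (51.649,28.653) → (5.711,167.384)

[3] `<polyline>` open polyline, #ff00ff→engrave S206 F2854: (66.265,243.411) → (20.137,239.762) → (110.169,67.918) → (5.140,42.527)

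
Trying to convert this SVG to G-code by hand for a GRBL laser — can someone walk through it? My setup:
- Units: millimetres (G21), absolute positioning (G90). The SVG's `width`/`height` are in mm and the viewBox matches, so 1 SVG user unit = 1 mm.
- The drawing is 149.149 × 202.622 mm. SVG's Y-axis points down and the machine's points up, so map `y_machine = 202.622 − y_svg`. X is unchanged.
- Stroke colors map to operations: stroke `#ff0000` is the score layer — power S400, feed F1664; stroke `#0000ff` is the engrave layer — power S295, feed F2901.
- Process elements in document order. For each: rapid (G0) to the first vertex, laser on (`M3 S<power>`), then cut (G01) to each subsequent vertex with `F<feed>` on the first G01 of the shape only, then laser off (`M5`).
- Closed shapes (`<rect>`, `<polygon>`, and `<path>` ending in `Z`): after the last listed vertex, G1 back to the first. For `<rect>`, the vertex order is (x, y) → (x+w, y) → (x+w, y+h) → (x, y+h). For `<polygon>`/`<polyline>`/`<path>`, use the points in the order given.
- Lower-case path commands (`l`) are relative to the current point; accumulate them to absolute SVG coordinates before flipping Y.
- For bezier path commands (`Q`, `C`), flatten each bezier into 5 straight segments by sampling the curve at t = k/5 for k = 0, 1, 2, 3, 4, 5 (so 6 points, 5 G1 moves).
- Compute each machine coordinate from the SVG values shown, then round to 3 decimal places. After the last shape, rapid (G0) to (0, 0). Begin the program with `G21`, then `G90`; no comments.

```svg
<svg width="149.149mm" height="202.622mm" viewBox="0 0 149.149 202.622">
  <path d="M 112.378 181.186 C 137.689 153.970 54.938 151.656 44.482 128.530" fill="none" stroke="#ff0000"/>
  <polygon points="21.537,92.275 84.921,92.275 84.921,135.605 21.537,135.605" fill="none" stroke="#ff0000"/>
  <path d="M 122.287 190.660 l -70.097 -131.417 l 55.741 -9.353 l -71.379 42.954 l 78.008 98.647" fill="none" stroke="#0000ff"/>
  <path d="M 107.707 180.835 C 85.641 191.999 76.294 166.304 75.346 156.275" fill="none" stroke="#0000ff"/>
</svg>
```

1 u = 1 mm; y_m = 202.622 − y.

[1] `<path>` cubic bezier, #ff0000→score S400 F1664: (112.378,21.436) → (116.040,35.143) → (102.424,45.068) → (80.188,53.405) → (57.988,62.348) → (44.482,74.092)

[2] `<polygon>` rectangle, #ff0000→score S400 F1664: (21.537,110.347) → (84.921,110.347) → (84.921,67.017) → (21.537,67.017) → (21.537,110.347) (closed)

[3] `<path>` open polyline, #0000ff→engrave S295 F2901: (122.287,11.962) → (52.190,143.379) → (107.931,152.732) → (36.552,109.778) → (114.560,11.131)

[4] `<path>` cubic bezier, #0000ff→engrave S295 F2901: (107.707,21.787) → (95.959,19.091) → (87.056,22.721) → (80.792,30.154) → (76.957,38.870) → (75.346,46.347)

G21
G90
G0 X112.378 Y21.436
M3 S400
G01 X116.040 Y35.143 F1664
G01 X102.424 Y45.068
G01 X80.188 Y53.405
G01 X57.988 Y62.348
G01 X44.482 Y74.092
M5
G0 X21.537 Y110.347
M3 S400
G01 X84.921 Y110.347 F1664
G01 X84.921 Y67.017
G01 X21.537 Y67.017
G01 X21.537 Y110.347
M5
G0 X122.287 Y11.962
M3 S295
G01 X52.190 Y143.379 F2901
G01 X107.931 Y152.732
G01 X36.552 Y109.778
G01 X114.560 Y11.131
M5
G0 X107.707 Y21.787
M3 S295
G01 X95.959 Y19.091 F2901
G01 X87.056 Y22.721
G01 X80.792 Y30.154
G01 X76.957 Y38.870
G01 X75.346 Y46.347
M5
G0 X0.000 Y0.000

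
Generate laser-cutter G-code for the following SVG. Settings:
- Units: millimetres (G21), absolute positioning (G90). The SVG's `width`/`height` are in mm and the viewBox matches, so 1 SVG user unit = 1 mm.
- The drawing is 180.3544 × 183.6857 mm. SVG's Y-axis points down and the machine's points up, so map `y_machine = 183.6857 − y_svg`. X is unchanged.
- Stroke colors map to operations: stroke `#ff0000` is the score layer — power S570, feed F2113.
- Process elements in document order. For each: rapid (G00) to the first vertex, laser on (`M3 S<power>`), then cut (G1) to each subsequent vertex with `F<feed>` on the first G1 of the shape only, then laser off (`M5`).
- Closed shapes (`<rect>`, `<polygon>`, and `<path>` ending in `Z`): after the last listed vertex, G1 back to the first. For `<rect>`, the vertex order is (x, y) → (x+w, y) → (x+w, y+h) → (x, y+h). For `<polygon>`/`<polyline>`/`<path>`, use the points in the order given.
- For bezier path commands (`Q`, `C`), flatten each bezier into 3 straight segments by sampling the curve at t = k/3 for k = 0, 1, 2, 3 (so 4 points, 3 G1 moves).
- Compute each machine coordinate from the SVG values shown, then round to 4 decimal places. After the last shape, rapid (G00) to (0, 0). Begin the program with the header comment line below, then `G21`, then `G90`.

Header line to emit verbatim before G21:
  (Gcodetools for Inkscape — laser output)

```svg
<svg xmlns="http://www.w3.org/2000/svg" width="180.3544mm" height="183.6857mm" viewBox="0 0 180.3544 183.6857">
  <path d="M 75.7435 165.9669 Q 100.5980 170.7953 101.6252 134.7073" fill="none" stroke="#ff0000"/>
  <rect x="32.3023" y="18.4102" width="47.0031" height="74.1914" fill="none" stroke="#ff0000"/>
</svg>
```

viewBox `0 0 180.3544 183.6857` with mm width/height → 1 unit = 1 mm. Flip: y_m = 183.6857 − y_svg.

**Shape 1** — `<path>` quadratic bezier, stroke `#ff0000` → score (S570, F2113). Control points (SVG): P0=(75.7435,165.9669), P1=(100.5980,170.7953), P2=(101.6252,134.7073); sampled at t=k/3. Machine vertices: (75.7435,17.7188) → (89.6657,19.0461) → (98.2929,29.4660) → (101.6252,48.9784). Open path.

**Shape 2** — `<rect>` rectangle, stroke `#ff0000` → score (S570, F2113). Machine vertices: (32.3023,165.2755) → (79.3054,165.2755) → (79.3054,91.0841) → (32.3023,91.0841) → (32.3023,165.2755). Closed: final G1 returns to the first vertex.

(Gcodetools for Inkscape — laser output)
G21
G90
G00 X75.7435 Y17.7188
M3 S570
G1 X89.6657 Y19.0461 F2113
G1 X98.2929 Y29.4660
G1 X101.6252 Y48.9784
M5
G00 X32.3023 Y165.2755
M3 S570
G1 X79.3054 Y165.2755 F2113
G1 X79.3054 Y91.0841
G1 X32.3023 Y91.0841
G1 X32.3023 Y165.2755
M5
G00 X0.0000 Y0.0000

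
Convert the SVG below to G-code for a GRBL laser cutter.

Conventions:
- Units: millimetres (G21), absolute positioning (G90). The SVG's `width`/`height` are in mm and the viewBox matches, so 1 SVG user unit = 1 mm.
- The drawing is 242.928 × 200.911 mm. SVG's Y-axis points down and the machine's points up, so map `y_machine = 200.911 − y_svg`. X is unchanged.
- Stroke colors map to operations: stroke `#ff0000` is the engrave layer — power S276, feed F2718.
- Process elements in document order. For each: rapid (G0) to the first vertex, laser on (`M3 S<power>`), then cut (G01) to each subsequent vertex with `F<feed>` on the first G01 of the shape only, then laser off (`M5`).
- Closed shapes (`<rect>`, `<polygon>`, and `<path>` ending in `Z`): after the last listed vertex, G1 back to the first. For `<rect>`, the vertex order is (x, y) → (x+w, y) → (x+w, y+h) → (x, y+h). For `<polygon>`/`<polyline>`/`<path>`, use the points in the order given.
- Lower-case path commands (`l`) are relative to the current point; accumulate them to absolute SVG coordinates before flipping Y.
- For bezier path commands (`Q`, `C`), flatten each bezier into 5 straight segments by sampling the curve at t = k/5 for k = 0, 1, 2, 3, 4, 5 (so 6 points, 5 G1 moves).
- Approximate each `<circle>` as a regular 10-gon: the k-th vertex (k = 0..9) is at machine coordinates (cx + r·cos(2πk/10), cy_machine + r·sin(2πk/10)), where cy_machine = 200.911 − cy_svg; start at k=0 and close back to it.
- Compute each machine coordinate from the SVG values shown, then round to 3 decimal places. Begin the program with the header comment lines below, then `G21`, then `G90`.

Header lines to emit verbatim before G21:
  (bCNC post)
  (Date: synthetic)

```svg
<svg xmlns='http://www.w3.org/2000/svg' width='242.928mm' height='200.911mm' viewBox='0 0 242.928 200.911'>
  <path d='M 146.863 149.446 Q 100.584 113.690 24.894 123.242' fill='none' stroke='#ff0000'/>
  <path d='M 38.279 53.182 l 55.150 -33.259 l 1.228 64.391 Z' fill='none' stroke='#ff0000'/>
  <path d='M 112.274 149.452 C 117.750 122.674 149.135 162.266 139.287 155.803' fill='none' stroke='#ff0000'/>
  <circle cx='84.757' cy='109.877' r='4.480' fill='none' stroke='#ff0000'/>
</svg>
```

Since the viewBox matches the mm dimensions, user units are millimetres directly. The only transform is the Y-flip y_m = 200.911 − y_svg.

Shape 1 is a quadratic bezier drawn with `<path>`. Its stroke #ff0000 means engrave at S276, F2718. After flipping Y the toolpath is (146.863,51.465) → (127.175,63.955) → (105.134,72.821) → (80.740,78.061) → (53.994,79.677) → (24.894,77.669).

Shape 2 is a regular polygon drawn with `<path>`. Its stroke #ff0000 means engrave at S276, F2718. After flipping Y the toolpath is (38.279,147.729) → (93.429,180.988) → (94.657,116.597) → (38.279,147.729), returning to the start.

Shape 3 is a cubic bezier drawn with `<path>`. Its stroke #ff0000 means engrave at S276, F2718. After flipping Y the toolpath is (112.274,51.459) → (118.132,60.461) → (126.984,58.930) → (135.610,52.264) → (140.785,45.857) → (139.287,45.108).

Shape 4 is a circle drawn with `<circle>`. Its stroke #ff0000 means engrave at S276, F2718. After flipping Y the toolpath is (89.237,91.034) → (88.381,93.667) → (86.141,95.295) → (83.373,95.295) → (81.133,93.667) → (80.277,91.034) → (81.133,88.401) → (83.373,86.773) → (86.141,86.773) → (88.381,88.401) → (89.237,91.034), returning to the start.

(bCNC post)
(Date: synthetic)
G21
G90
G0 X146.863 Y51.465
M3 S276
G01 X127.175 Y63.955 F2718
G01 X105.134 Y72.821
G01 X80.740 Y78.061
G01 X53.994 Y79.677
G01 X24.894 Y77.669
M5
G0 X38.279 Y147.729
M3 S276
G01 X93.429 Y180.988 F2718
G01 X94.657 Y116.597
G01 X38.279 Y147.729
M5
G0 X112.274 Y51.459
M3 S276
G01 X118.132 Y60.461 F2718
G01 X126.984 Y58.930
G01 X135.610 Y52.264
G01 X140.785 Y45.857
G01 X139.287 Y45.108
M5
G0 X89.237 Y91.034
M3 S276
G01 X88.381 Y93.667 F2718
G01 X86.141 Y95.295
G01 X83.373 Y95.295
G01 X81.133 Y93.667
G01 X80.277 Y91.034
G01 X81.133 Y88.401
G01 X83.373 Y86.773
G01 X86.141 Y86.773
G01 X88.381 Y88.401
G01 X89.237 Y91.034
M5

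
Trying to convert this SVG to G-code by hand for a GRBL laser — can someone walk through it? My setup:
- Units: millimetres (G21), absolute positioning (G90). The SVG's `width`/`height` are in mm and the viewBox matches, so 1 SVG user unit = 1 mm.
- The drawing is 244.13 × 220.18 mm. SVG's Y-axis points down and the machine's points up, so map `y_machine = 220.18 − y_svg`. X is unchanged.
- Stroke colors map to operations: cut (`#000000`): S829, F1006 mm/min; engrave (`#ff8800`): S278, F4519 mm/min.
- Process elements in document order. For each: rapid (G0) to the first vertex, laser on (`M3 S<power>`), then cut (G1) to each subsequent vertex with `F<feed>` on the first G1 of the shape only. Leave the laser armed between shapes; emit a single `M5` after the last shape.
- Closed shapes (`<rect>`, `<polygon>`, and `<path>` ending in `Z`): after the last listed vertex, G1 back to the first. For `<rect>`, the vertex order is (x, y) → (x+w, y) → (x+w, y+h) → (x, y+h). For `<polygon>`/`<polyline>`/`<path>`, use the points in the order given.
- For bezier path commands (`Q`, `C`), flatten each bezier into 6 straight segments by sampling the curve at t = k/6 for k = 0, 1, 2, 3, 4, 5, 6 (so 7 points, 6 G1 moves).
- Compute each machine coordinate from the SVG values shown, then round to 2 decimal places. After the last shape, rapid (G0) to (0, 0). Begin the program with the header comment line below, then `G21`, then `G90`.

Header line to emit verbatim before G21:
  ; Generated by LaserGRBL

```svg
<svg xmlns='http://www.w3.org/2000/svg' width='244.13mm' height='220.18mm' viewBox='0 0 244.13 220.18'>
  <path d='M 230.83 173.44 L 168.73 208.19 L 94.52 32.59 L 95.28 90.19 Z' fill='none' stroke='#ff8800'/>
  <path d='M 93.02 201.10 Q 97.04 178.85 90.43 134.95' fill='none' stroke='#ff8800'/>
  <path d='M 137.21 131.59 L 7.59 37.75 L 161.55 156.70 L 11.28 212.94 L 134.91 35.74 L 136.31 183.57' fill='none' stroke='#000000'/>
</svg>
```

; Generated by LaserGRBL
G21
G90
G0 X230.83 Y46.74
M3 S278
G1 X168.73 Y11.99 F4519
G1 X94.52 Y187.59
G1 X95.28 Y129.99
G1 X230.83 Y46.74
G0 X93.02 Y19.08
M3 S278
G1 X94.06 Y27.10 F4519
G1 X94.52 Y36.32
G1 X94.38 Y46.74
G1 X93.66 Y58.37
G1 X92.34 Y71.20
G1 X90.43 Y85.23
G0 X137.21 Y88.59
M3 S829
G1 X7.59 Y182.43 F1006
G1 X161.55 Y63.48
G1 X11.28 Y7.24
G1 X134.91 Y184.44
G1 X136.31 Y36.61
M5
G0 X0.00 Y0.00

1 u = 1 mm; y_m = 220.18 − y.

[1] `<path>` closed polygon, #ff8800→engrave S278 F4519: (230.83,46.74) → (168.73,11.99) → (94.52,187.59) → (95.28,129.99) → (230.83,46.74) (closed)

[2] `<path>` quadratic bezier, #ff8800→engrave S278 F4519: (93.02,19.08) → (94.06,27.10) → (94.52,36.32) → (94.38,46.74) → (93.66,58.37) → (92.34,71.20) → (90.43,85.23)

[3] `<path>` open polyline, #000000→cut S829 F1006: (137.21,88.59) → (7.59,182.43) → (161.55,63.48) → (11.28,7.24) → (134.91,184.44) → (136.31,36.61)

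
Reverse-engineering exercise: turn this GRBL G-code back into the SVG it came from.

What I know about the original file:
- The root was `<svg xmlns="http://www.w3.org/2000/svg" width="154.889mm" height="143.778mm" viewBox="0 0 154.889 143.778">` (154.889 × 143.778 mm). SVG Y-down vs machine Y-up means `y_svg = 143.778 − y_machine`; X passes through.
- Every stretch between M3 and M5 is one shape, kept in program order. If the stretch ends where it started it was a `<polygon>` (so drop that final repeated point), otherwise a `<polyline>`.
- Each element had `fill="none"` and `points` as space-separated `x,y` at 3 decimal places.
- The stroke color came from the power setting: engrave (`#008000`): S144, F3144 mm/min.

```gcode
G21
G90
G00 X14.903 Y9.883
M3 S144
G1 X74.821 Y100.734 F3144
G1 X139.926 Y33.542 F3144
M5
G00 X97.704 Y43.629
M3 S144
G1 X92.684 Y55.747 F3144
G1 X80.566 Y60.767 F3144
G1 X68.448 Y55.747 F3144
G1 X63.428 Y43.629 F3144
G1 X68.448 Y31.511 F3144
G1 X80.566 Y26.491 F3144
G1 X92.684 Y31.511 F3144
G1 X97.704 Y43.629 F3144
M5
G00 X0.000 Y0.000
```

<svg xmlns="http://www.w3.org/2000/svg" width="154.889mm" height="143.778mm" viewBox="0 0 154.889 143.778">
  <polyline points="14.903,133.895 74.821,43.044 139.926,110.236" fill="none" stroke="#008000"/>
  <polygon points="97.704,100.149 92.684,88.031 80.566,83.011 68.448,88.031 63.428,100.149 68.448,112.267 80.566,117.287 92.684,112.267" fill="none" stroke="#008000"/>
</svg>

y_svg = 143.778 − y_m. Every run uses S144, so all elements get stroke `#008000` (engrave).

[1] open run; points: 14.903,133.895 74.821,43.044 139.926,110.236

[2] closed run; points: 97.704,100.149 92.684,88.031 80.566,83.011 68.448,88.031 63.428,100.149 68.448,112.267 80.566,117.287 92.684,112.267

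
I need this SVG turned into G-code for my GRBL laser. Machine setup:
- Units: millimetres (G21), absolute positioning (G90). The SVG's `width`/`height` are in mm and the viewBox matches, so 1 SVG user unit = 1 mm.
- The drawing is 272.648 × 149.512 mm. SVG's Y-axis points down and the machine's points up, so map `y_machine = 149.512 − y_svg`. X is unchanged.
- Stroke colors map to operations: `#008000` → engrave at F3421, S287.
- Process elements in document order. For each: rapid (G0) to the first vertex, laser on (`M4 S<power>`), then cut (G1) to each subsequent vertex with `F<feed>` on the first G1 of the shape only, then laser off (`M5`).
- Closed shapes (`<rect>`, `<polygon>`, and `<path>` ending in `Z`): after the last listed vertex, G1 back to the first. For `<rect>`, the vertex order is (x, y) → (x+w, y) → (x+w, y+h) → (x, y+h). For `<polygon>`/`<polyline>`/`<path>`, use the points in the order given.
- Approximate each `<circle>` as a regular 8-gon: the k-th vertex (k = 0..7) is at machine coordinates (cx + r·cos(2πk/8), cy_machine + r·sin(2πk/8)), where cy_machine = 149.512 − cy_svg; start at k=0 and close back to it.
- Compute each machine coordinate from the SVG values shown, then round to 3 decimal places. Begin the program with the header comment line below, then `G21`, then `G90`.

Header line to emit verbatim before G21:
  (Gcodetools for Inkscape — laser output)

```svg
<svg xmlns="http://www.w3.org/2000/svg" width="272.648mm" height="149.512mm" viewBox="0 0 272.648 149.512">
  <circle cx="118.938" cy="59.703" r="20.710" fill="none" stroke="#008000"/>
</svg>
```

(Gcodetools for Inkscape — laser output)
G21
G90
G0 X139.648 Y89.809
M4 S287
G1 X133.582 Y104.453 F3421
G1 X118.938 Y110.519
G1 X104.294 Y104.453
G1 X98.228 Y89.809
G1 X104.294 Y75.165
G1 X118.938 Y69.099
G1 X133.582 Y75.165
G1 X139.648 Y89.809
M5

1 u = 1 mm; y_m = 149.512 − y.

[1] `<circle>` circle, #008000→engrave S287 F3421: (139.648,89.809) → (133.582,104.453) → (118.938,110.519) → (104.294,104.453) → (98.228,89.809) → (104.294,75.165) → (118.938,69.099) → (133.582,75.165) → (139.648,89.809) (closed)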